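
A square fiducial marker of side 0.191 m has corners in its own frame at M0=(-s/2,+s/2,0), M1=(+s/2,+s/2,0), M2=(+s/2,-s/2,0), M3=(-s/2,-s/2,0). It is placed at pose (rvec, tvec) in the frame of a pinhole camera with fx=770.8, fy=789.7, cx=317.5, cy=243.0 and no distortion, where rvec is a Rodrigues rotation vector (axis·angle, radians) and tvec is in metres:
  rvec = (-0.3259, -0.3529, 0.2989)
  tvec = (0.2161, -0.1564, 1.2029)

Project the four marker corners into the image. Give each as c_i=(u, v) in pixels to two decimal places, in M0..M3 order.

c0=(391.02, 172.14) c1=(497.94, 218.17) c2=(514.58, 111.61) c3=(414.49, 63.37)

Intrinsics K: fx=770.8, fy=789.7, cx=317.5, cy=243.0
Marker side s = 0.191 m; corners in marker frame (Z=0):
  M0 = (-0.0955, +0.0955, 0)
  M1 = (+0.0955, +0.0955, 0)
  M2 = (+0.0955, -0.0955, 0)
  M3 = (-0.0955, -0.0955, 0)
rvec = (-0.3259, -0.3529, 0.2989), |rvec| = θ = 0.56577 rad = 32.416°
Rodrigues: sinθ=0.53606, 1−cosθ=0.15582; R = I + sinθ·[k]× + (1−cosθ)·[k]×²:
    [+0.89588 -0.22722 -0.38179]
    [+0.33919 +0.90480 +0.25744]
    [+0.28695 -0.36014 +0.88767]
t = (0.2161, -0.1564, 1.2029) m
M0: Pc = R·M0+t = (+0.10884, -0.10238, +1.14110); u = 770.8·(+0.10884)/1.14110 + 317.5 = 391.0225, v = 789.7·(-0.10238)/1.14110 + 243.0 = 172.1450
M1: Pc = R·M1+t = (+0.27996, -0.03760, +1.19591); u = 770.8·(+0.27996)/1.19591 + 317.5 = 497.9408, v = 789.7·(-0.03760)/1.19591 + 243.0 = 218.1727
M2: Pc = R·M2+t = (+0.32336, -0.21042, +1.26470); u = 770.8·(+0.32336)/1.26470 + 317.5 = 514.5772, v = 789.7·(-0.21042)/1.26470 + 243.0 = 111.6126
M3: Pc = R·M3+t = (+0.15224, -0.27520, +1.20989); u = 770.8·(+0.15224)/1.20989 + 317.5 = 414.4913, v = 789.7·(-0.27520)/1.20989 + 243.0 = 63.3745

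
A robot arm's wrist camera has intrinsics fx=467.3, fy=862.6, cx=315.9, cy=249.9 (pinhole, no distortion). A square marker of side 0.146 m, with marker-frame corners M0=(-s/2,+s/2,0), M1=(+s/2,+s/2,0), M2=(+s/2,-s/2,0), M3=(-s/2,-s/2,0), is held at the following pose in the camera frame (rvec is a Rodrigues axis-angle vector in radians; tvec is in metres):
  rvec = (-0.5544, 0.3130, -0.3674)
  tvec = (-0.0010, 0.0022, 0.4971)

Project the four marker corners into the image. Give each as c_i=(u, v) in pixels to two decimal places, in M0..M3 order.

c0=(268.71, 415.65) c1=(402.82, 306.92) c2=(356.42, 108.59) c3=(244.52, 211.06)

Intrinsics K: fx=467.3, fy=862.6, cx=315.9, cy=249.9
Marker side s = 0.146 m; corners in marker frame (Z=0):
  M0 = (-0.0730, +0.0730, 0)
  M1 = (+0.0730, +0.0730, 0)
  M2 = (+0.0730, -0.0730, 0)
  M3 = (-0.0730, -0.0730, 0)
rvec = (-0.5544, 0.3130, -0.3674), |rvec| = θ = 0.73506 rad = 42.116°
Rodrigues: sinθ=0.67063, 1−cosθ=0.25821; R = I + sinθ·[k]× + (1−cosθ)·[k]×²:
    [+0.88868 +0.25227 +0.38291]
    [-0.41812 +0.78861 +0.45085]
    [-0.18823 -0.56076 +0.80630]
t = (-0.0010, 0.0022, 0.4971) m
M0: Pc = R·M0+t = (-0.04746, +0.09029, +0.46990); u = 467.3·(-0.04746)/0.46990 + 315.9 = 268.7056, v = 862.6·(+0.09029)/0.46990 + 249.9 = 415.6474
M1: Pc = R·M1+t = (+0.08229, +0.02925, +0.44242); u = 467.3·(+0.08229)/0.44242 + 315.9 = 402.8159, v = 862.6·(+0.02925)/0.44242 + 249.9 = 306.9203
M2: Pc = R·M2+t = (+0.04546, -0.08589, +0.52430); u = 467.3·(+0.04546)/0.52430 + 315.9 = 356.4159, v = 862.6·(-0.08589)/0.52430 + 249.9 = 108.5863
M3: Pc = R·M3+t = (-0.08429, -0.02485, +0.55178); u = 467.3·(-0.08429)/0.55178 + 315.9 = 244.5155, v = 862.6·(-0.02485)/0.55178 + 249.9 = 211.0587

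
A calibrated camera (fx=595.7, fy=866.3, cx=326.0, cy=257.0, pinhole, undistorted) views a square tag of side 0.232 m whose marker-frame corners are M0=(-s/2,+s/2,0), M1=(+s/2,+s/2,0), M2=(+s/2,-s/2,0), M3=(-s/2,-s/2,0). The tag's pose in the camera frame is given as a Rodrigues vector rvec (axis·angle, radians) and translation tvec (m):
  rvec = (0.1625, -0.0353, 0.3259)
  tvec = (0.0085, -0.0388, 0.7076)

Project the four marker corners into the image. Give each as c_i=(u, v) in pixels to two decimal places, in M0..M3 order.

c0=(211.03, 296.74) c1=(391.91, 382.65) c2=(459.04, 119.56) c3=(270.13, 23.76)

Intrinsics K: fx=595.7, fy=866.3, cx=326.0, cy=257.0
Marker side s = 0.232 m; corners in marker frame (Z=0):
  M0 = (-0.1160, +0.1160, 0)
  M1 = (+0.1160, +0.1160, 0)
  M2 = (+0.1160, -0.1160, 0)
  M3 = (-0.1160, -0.1160, 0)
rvec = (0.1625, -0.0353, 0.3259), |rvec| = θ = 0.36587 rad = 20.963°
Rodrigues: sinθ=0.35776, 1−cosθ=0.06619; R = I + sinθ·[k]× + (1−cosθ)·[k]×²:
    [+0.94687 -0.32151 -0.00833]
    [+0.31584 +0.93443 -0.16459]
    [+0.06070 +0.15321 +0.98633]
t = (0.0085, -0.0388, 0.7076) m
M0: Pc = R·M0+t = (-0.13863, +0.03296, +0.71833); u = 595.7·(-0.13863)/0.71833 + 326.0 = 211.0345, v = 866.3·(+0.03296)/0.71833 + 257.0 = 296.7447
M1: Pc = R·M1+t = (+0.08104, +0.10623, +0.73241); u = 595.7·(+0.08104)/0.73241 + 326.0 = 391.9138, v = 866.3·(+0.10623)/0.73241 + 257.0 = 382.6504
M2: Pc = R·M2+t = (+0.15563, -0.11056, +0.69687); u = 595.7·(+0.15563)/0.69687 + 326.0 = 459.0381, v = 866.3·(-0.11056)/0.69687 + 257.0 = 119.5643
M3: Pc = R·M3+t = (-0.06404, -0.18383, +0.68279); u = 595.7·(-0.06404)/0.68279 + 326.0 = 270.1270, v = 866.3·(-0.18383)/0.68279 + 257.0 = 23.7600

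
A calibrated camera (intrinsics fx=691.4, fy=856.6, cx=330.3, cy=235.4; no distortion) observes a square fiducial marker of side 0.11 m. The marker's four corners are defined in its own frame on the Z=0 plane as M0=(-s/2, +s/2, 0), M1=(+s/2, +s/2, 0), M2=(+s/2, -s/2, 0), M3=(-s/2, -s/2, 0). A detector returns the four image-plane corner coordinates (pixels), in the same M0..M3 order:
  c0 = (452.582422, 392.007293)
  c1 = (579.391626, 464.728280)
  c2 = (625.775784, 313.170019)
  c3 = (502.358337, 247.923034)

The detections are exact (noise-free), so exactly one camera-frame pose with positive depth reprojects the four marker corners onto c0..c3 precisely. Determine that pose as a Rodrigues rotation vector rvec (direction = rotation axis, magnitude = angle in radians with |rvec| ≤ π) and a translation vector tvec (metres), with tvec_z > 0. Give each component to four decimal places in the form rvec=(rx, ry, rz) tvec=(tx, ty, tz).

rvec=(-0.2442, 0.1227, 0.4332) tvec=(0.1752, 0.0791, 0.5789)

Intrinsics K: fx=691.4, fy=856.6, cx=330.3, cy=235.4
Marker side s = 0.11 m; corners in marker frame (Z=0):
  M0 = (-0.0550, +0.0550, 0)
  M1 = (+0.0550, +0.0550, 0)
  M2 = (+0.0550, -0.0550, 0)
  M3 = (-0.0550, -0.0550, 0)
Detected image corners:
  c0 = (452.582422, 392.007293) px
  c1 = (579.391626, 464.728280) px
  c2 = (625.775784, 313.170019) px
  c3 = (502.358337, 247.923034) px
Planar DLT: solve 8×8 A·h = b for H (H[2,2]=1):
  H  [+979.27892 -631.07398 +539.49594]
  H  [+522.87469 +1216.12194 +352.44443]
  H  [-0.29223 -0.35875 +1.00000]
B = K⁻¹H; ‖b₁‖=1.727293, ‖b₂‖=1.727293; λ = 2/(‖b₁‖+‖b₂‖) = 0.578940, sign → tz>0 ⇒ λ=+0.578940
r₁ = λ·B[:,0] = (+0.90082,+0.39988,-0.16918); r₂ = λ·B[:,1] = (-0.42921,+0.87900,-0.20770)
r₃ = r₁×r₂ = (+0.06566,+0.25971,+0.96345); SVD([r₁ r₂ r₃]) → R = UVᵀ:
  R  [+0.90082 -0.42921 +0.06566]
  R  [+0.39988 +0.87900 +0.25971]
  R  [-0.16918 -0.20770 +0.96345]
t = (+0.17517, +0.07911, +0.57894) m
tr R = 2.743272; θ = arccos((tr R − 1)/2) = 0.512266 rad = 29.351°
axis k = ((R−Rᵀ)₃₂, (R−Rᵀ)₁₃, (R−Rᵀ)₂₁) / (2 sinθ) = (-0.476794, +0.239558, +0.845742)
rvec = θ·k = (-0.244245, +0.122717, +0.433245)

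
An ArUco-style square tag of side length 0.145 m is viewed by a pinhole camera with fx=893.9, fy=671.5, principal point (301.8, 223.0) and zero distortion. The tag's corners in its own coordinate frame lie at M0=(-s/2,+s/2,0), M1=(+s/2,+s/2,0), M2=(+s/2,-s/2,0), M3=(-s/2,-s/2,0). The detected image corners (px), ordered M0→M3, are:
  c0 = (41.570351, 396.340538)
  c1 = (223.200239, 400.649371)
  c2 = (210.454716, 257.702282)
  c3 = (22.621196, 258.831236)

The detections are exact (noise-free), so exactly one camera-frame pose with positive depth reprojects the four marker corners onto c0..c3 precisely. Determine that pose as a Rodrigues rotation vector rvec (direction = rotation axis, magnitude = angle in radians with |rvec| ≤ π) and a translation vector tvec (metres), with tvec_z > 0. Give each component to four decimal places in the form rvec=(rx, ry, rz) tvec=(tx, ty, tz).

Intrinsics K: fx=893.9, fy=671.5, cx=301.8, cy=223.0
Marker side s = 0.145 m; corners in marker frame (Z=0):
  M0 = (-0.0725, +0.0725, 0)
  M1 = (+0.0725, +0.0725, 0)
  M2 = (+0.0725, -0.0725, 0)
  M3 = (-0.0725, -0.0725, 0)
Detected image corners:
  c0 = (41.570351, 396.340538) px
  c1 = (223.200239, 400.649371) px
  c2 = (210.454716, 257.702282) px
  c3 = (22.621196, 258.831236) px
Planar DLT: solve 8×8 A·h = b for H (H[2,2]=1):
  H  [+1239.97161 +141.42268 +122.79776]
  H  [-77.45783 +1050.39131 +329.66044]
  H  [-0.27032 +0.25479 +1.00000]
B = K⁻¹H; ‖b₁‖=1.503144, ‖b₂‖=1.503144; λ = 2/(‖b₁‖+‖b₂‖) = 0.665272, sign → tz>0 ⇒ λ=+0.665272
r₁ = λ·B[:,0] = (+0.98355,-0.01702,-0.17984); r₂ = λ·B[:,1] = (+0.04802,+0.98436,+0.16950)
r₃ = r₁×r₂ = (+0.17414,-0.17535,+0.96898); SVD([r₁ r₂ r₃]) → R = UVᵀ:
  R  [+0.98355 +0.04802 +0.17414]
  R  [-0.01702 +0.98436 -0.17535]
  R  [-0.17984 +0.16950 +0.96898]
t = (-0.13322, +0.10567, +0.66527) m
tr R = 2.936890; θ = arccos((tr R − 1)/2) = 0.251883 rad = 14.432°
axis k = ((R−Rᵀ)₃₂, (R−Rᵀ)₁₃, (R−Rᵀ)₂₁) / (2 sinθ) = (+0.691848, +0.710155, -0.130483)
rvec = θ·k = (+0.174265, +0.178876, -0.032866)

rvec=(0.1743, 0.1789, -0.0329) tvec=(-0.1332, 0.1057, 0.6653)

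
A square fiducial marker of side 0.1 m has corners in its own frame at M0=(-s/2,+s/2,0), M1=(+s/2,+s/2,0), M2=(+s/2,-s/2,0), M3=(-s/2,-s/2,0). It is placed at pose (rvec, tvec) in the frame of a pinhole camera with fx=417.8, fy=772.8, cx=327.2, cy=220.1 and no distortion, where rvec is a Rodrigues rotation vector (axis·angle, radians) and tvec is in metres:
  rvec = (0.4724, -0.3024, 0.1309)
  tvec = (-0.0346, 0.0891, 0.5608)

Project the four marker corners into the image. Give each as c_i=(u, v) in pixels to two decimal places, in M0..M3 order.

c0=(259.61, 398.22) c1=(329.36, 395.83) c2=(344.07, 286.43) c3=(269.51, 282.42)

Intrinsics K: fx=417.8, fy=772.8, cx=327.2, cy=220.1
Marker side s = 0.1 m; corners in marker frame (Z=0):
  M0 = (-0.0500, +0.0500, 0)
  M1 = (+0.0500, +0.0500, 0)
  M2 = (+0.0500, -0.0500, 0)
  M3 = (-0.0500, -0.0500, 0)
rvec = (0.4724, -0.3024, 0.1309), |rvec| = θ = 0.57597 rad = 33.001°
Rodrigues: sinθ=0.54465, 1−cosθ=0.16134; R = I + sinθ·[k]× + (1−cosθ)·[k]×²:
    [+0.94719 -0.19326 -0.25588]
    [+0.05431 +0.88314 -0.46596]
    [+0.31603 +0.42746 +0.84700]
t = (-0.0346, 0.0891, 0.5608) m
M0: Pc = R·M0+t = (-0.09162, +0.13054, +0.56637); u = 417.8·(-0.09162)/0.56637 + 327.2 = 259.6121, v = 772.8·(+0.13054)/0.56637 + 220.1 = 398.2206
M1: Pc = R·M1+t = (+0.00310, +0.13597, +0.59797); u = 417.8·(+0.00310)/0.59797 + 327.2 = 329.3638, v = 772.8·(+0.13597)/0.59797 + 220.1 = 395.8255
M2: Pc = R·M2+t = (+0.02242, +0.04766, +0.55523); u = 417.8·(+0.02242)/0.55523 + 327.2 = 344.0725, v = 772.8·(+0.04766)/0.55523 + 220.1 = 286.4340
M3: Pc = R·M3+t = (-0.07230, +0.04223, +0.52363); u = 417.8·(-0.07230)/0.52363 + 327.2 = 269.5144, v = 772.8·(+0.04223)/0.52363 + 220.1 = 282.4225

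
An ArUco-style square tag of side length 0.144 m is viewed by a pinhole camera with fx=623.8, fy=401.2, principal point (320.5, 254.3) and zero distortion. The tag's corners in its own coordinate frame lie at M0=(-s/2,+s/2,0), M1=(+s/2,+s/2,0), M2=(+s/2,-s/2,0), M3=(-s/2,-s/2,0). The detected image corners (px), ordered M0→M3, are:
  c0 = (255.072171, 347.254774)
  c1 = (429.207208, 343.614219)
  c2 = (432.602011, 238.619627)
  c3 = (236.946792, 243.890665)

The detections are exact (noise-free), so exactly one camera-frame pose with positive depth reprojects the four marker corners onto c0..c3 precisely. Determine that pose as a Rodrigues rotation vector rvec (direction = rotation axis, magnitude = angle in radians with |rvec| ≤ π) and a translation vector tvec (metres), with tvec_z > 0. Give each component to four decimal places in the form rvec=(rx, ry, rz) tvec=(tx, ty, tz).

Intrinsics K: fx=623.8, fy=401.2, cx=320.5, cy=254.3
Marker side s = 0.144 m; corners in marker frame (Z=0):
  M0 = (-0.0720, +0.0720, 0)
  M1 = (+0.0720, +0.0720, 0)
  M2 = (+0.0720, -0.0720, 0)
  M3 = (-0.0720, -0.0720, 0)
Detected image corners:
  c0 = (255.072171, 347.254774) px
  c1 = (429.207208, 343.614219) px
  c2 = (432.602011, 238.619627) px
  c3 = (236.946792, 243.890665) px
Planar DLT: solve 8×8 A·h = b for H (H[2,2]=1):
  H  [+1254.58731 +326.10909 +338.17965]
  H  [-52.31677 +961.40479 +296.39914]
  H  [-0.07399 +0.81122 +1.00000]
B = K⁻¹H; ‖b₁‖=2.052251, ‖b₂‖=2.052251; λ = 2/(‖b₁‖+‖b₂‖) = 0.487270, sign → tz>0 ⇒ λ=+0.487270
r₁ = λ·B[:,0] = (+0.99852,-0.04069,-0.03605); r₂ = λ·B[:,1] = (+0.05164,+0.91711,+0.39528)
r₃ = r₁×r₂ = (+0.01698,-0.39656,+0.91785); SVD([r₁ r₂ r₃]) → R = UVᵀ:
  R  [+0.99852 +0.05164 +0.01698]
  R  [-0.04069 +0.91711 -0.39656]
  R  [-0.03605 +0.39528 +0.91785]
t = (+0.01381, +0.05113, +0.48727) m
tr R = 2.833479; θ = arccos((tr R − 1)/2) = 0.410955 rad = 23.546°
axis k = ((R−Rᵀ)₃₂, (R−Rᵀ)₁₃, (R−Rᵀ)₂₁) / (2 sinθ) = (+0.991080, +0.066377, -0.115563)
rvec = θ·k = (+0.407290, +0.027278, -0.047491)

rvec=(0.4073, 0.0273, -0.0475) tvec=(0.0138, 0.0511, 0.4873)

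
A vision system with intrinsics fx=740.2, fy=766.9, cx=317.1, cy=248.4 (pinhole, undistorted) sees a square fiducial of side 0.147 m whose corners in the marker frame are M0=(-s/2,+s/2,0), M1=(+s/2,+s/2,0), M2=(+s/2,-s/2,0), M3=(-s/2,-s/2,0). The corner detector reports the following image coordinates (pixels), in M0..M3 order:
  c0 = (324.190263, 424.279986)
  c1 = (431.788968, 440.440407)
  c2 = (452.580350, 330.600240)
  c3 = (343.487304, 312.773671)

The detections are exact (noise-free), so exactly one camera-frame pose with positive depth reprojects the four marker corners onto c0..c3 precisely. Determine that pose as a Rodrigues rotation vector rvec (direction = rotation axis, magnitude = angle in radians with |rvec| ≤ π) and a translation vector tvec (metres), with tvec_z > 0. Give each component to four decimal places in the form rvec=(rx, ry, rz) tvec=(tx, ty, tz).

rvec=(0.1145, -0.0749, 0.1672) tvec=(0.0942, 0.1649, 0.9795)

Intrinsics K: fx=740.2, fy=766.9, cx=317.1, cy=248.4
Marker side s = 0.147 m; corners in marker frame (Z=0):
  M0 = (-0.0735, +0.0735, 0)
  M1 = (+0.0735, +0.0735, 0)
  M2 = (+0.0735, -0.0735, 0)
  M3 = (-0.0735, -0.0735, 0)
Detected image corners:
  c0 = (324.190263, 424.279986) px
  c1 = (431.788968, 440.440407) px
  c2 = (452.580350, 330.600240) px
  c3 = (343.487304, 312.773671) px
Planar DLT: solve 8×8 A·h = b for H (H[2,2]=1):
  H  [+770.20999 -93.83899 +388.27168]
  H  [+147.82020 +794.18678 +377.52302]
  H  [+0.08558 +0.10966 +1.00000]
B = K⁻¹H; ‖b₁‖=1.020950, ‖b₂‖=1.020950; λ = 2/(‖b₁‖+‖b₂‖) = 0.979480, sign → tz>0 ⇒ λ=+0.979480
r₁ = λ·B[:,0] = (+0.98328,+0.16165,+0.08382); r₂ = λ·B[:,1] = (-0.17019,+0.97954,+0.10741)
r₃ = r₁×r₂ = (-0.06474,-0.11988,+0.99068); SVD([r₁ r₂ r₃]) → R = UVᵀ:
  R  [+0.98328 -0.17019 -0.06474]
  R  [+0.16165 +0.97954 -0.11988]
  R  [+0.08382 +0.10741 +0.99068]
t = (+0.09418, +0.16492, +0.97948) m
tr R = 2.953499; θ = arccos((tr R − 1)/2) = 0.216060 rad = 12.379°
axis k = ((R−Rᵀ)₃₂, (R−Rᵀ)₁₃, (R−Rᵀ)₂₁) / (2 sinθ) = (+0.530085, -0.346486, +0.773923)
rvec = θ·k = (+0.114530, -0.074862, +0.167214)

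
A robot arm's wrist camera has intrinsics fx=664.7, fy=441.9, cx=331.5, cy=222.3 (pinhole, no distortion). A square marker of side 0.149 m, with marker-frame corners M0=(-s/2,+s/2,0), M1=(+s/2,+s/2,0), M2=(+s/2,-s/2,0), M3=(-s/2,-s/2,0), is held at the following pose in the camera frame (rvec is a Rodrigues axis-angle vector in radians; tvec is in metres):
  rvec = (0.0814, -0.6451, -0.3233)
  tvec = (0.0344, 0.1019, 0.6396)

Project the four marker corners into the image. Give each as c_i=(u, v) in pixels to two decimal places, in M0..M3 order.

Intrinsics K: fx=664.7, fy=441.9, cx=331.5, cy=222.3
Marker side s = 0.149 m; corners in marker frame (Z=0):
  M0 = (-0.0745, +0.0745, 0)
  M1 = (+0.0745, +0.0745, 0)
  M2 = (+0.0745, -0.0745, 0)
  M3 = (-0.0745, -0.0745, 0)
rvec = (0.0814, -0.6451, -0.3233), |rvec| = θ = 0.72616 rad = 41.606°
Rodrigues: sinθ=0.66400, 1−cosθ=0.25227; R = I + sinθ·[k]× + (1−cosθ)·[k]×²:
    [+0.75090 +0.27050 -0.60247]
    [-0.32075 +0.94683 +0.02535]
    [+0.57729 +0.17421 +0.79774]
t = (0.0344, 0.1019, 0.6396) m
M0: Pc = R·M0+t = (-0.00139, +0.19633, +0.60957); u = 664.7·(-0.00139)/0.60957 + 331.5 = 329.9847, v = 441.9·(+0.19633)/0.60957 + 222.3 = 364.6299
M1: Pc = R·M1+t = (+0.11049, +0.14854, +0.69559); u = 664.7·(+0.11049)/0.69559 + 331.5 = 437.0884, v = 441.9·(+0.14854)/0.69559 + 222.3 = 316.6678
M2: Pc = R·M2+t = (+0.07019, +0.00747, +0.66963); u = 664.7·(+0.07019)/0.66963 + 331.5 = 401.1729, v = 441.9·(+0.00747)/0.66963 + 222.3 = 227.2268
M3: Pc = R·M3+t = (-0.04169, +0.05526, +0.58361); u = 664.7·(-0.04169)/0.58361 + 331.5 = 284.0121, v = 441.9·(+0.05526)/0.58361 + 222.3 = 264.1397

c0=(329.98, 364.63) c1=(437.09, 316.67) c2=(401.17, 227.23) c3=(284.01, 264.14)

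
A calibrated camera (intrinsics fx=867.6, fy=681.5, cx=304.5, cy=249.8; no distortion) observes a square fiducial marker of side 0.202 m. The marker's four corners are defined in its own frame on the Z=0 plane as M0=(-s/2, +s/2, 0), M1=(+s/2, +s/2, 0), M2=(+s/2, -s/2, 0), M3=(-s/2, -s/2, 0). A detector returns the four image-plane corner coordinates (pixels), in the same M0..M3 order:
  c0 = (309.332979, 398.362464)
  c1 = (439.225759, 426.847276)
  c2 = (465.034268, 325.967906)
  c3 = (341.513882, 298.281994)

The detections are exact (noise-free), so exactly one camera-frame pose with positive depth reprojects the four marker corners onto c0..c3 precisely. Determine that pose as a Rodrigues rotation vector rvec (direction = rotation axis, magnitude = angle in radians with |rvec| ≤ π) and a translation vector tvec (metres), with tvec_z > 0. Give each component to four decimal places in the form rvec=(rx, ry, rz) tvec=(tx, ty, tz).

rvec=(-0.3196, -0.0828, 0.2714) tvec=(0.1294, 0.2164, 1.3241)

Intrinsics K: fx=867.6, fy=681.5, cx=304.5, cy=249.8
Marker side s = 0.202 m; corners in marker frame (Z=0):
  M0 = (-0.1010, +0.1010, 0)
  M1 = (+0.1010, +0.1010, 0)
  M2 = (+0.1010, -0.1010, 0)
  M3 = (-0.1010, -0.1010, 0)
Detected image corners:
  c0 = (309.332979, 398.362464) px
  c1 = (439.225759, 426.847276) px
  c2 = (465.034268, 325.967906) px
  c3 = (341.513882, 298.281994) px
Planar DLT: solve 8×8 A·h = b for H (H[2,2]=1):
  H  [+637.92035 -237.75998 +389.31356]
  H  [+149.28389 +409.56802 +361.17485]
  H  [+0.02841 -0.24247 +1.00000]
B = K⁻¹H; ‖b₁‖=0.755244, ‖b₂‖=0.755244; λ = 2/(‖b₁‖+‖b₂‖) = 1.324075, sign → tz>0 ⇒ λ=+1.324075
r₁ = λ·B[:,0] = (+0.96035,+0.27625,+0.03762); r₂ = λ·B[:,1] = (-0.25018,+0.91342,-0.32105)
r₃ = r₁×r₂ = (-0.12305,+0.29891,+0.94631); SVD([r₁ r₂ r₃]) → R = UVᵀ:
  R  [+0.96035 -0.25018 -0.12305]
  R  [+0.27625 +0.91342 +0.29891]
  R  [+0.03762 -0.32105 +0.94631]
t = (+0.12944, +0.21639, +1.32407) m
tr R = 2.820085; θ = arccos((tr R − 1)/2) = 0.427409 rad = 24.489°
axis k = ((R−Rᵀ)₃₂, (R−Rᵀ)₁₃, (R−Rᵀ)₂₁) / (2 sinθ) = (-0.747812, -0.193811, +0.634992)
rvec = θ·k = (-0.319622, -0.082837, +0.271402)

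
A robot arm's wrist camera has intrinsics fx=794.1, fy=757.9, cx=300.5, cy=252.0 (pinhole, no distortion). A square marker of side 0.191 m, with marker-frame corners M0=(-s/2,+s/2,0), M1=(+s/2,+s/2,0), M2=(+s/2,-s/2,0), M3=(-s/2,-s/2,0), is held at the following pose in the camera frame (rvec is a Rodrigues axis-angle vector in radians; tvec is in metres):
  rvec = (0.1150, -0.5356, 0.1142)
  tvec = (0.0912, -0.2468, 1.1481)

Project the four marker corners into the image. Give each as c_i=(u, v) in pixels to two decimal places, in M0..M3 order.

c0=(297.95, 142.41) c1=(405.65, 160.76) c2=(424.63, 39.47) c3=(317.13, 9.95)

Intrinsics K: fx=794.1, fy=757.9, cx=300.5, cy=252.0
Marker side s = 0.191 m; corners in marker frame (Z=0):
  M0 = (-0.0955, +0.0955, 0)
  M1 = (+0.0955, +0.0955, 0)
  M2 = (+0.0955, -0.0955, 0)
  M3 = (-0.0955, -0.0955, 0)
rvec = (0.1150, -0.5356, 0.1142), |rvec| = θ = 0.55958 rad = 32.062°
Rodrigues: sinθ=0.53083, 1−cosθ=0.15252; R = I + sinθ·[k]× + (1−cosθ)·[k]×²:
    [+0.85392 -0.13833 -0.50169]
    [+0.07833 +0.98721 -0.13888]
    [+0.51448 +0.07930 +0.85383]
t = (0.0912, -0.2468, 1.1481) m
M0: Pc = R·M0+t = (-0.00356, -0.16000, +1.10654); u = 794.1·(-0.00356)/1.10654 + 300.5 = 297.9451, v = 757.9·(-0.16000)/1.10654 + 252.0 = 142.4099
M1: Pc = R·M1+t = (+0.15954, -0.14504, +1.20481); u = 794.1·(+0.15954)/1.20481 + 300.5 = 405.6533, v = 757.9·(-0.14504)/1.20481 + 252.0 = 160.7598
M2: Pc = R·M2+t = (+0.18596, -0.33360, +1.18966); u = 794.1·(+0.18596)/1.18966 + 300.5 = 424.6287, v = 757.9·(-0.33360)/1.18966 + 252.0 = 39.4740
M3: Pc = R·M3+t = (+0.02286, -0.34856, +1.09139); u = 794.1·(+0.02286)/1.09139 + 300.5 = 317.1343, v = 757.9·(-0.34856)/1.09139 + 252.0 = 9.9494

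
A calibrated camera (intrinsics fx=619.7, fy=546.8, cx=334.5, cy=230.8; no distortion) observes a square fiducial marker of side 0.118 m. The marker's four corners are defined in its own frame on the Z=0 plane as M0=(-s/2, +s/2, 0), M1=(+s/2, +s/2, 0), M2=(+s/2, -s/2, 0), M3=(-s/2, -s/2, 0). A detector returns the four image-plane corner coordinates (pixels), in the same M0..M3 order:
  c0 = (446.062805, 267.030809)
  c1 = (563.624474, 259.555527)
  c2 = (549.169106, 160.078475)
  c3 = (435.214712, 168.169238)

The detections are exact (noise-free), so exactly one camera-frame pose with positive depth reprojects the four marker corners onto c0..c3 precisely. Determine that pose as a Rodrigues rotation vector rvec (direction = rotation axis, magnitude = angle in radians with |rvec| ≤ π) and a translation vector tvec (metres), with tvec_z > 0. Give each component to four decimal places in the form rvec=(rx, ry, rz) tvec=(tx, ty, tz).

Intrinsics K: fx=619.7, fy=546.8, cx=334.5, cy=230.8
Marker side s = 0.118 m; corners in marker frame (Z=0):
  M0 = (-0.0590, +0.0590, 0)
  M1 = (+0.0590, +0.0590, 0)
  M2 = (+0.0590, -0.0590, 0)
  M3 = (-0.0590, -0.0590, 0)
Detected image corners:
  c0 = (446.062805, 267.030809) px
  c1 = (563.624474, 259.555527) px
  c2 = (549.169106, 160.078475) px
  c3 = (435.214712, 168.169238) px
Planar DLT: solve 8×8 A·h = b for H (H[2,2]=1):
  H  [+944.52763 -20.53828 +498.17392]
  H  [-81.53358 +785.66723 +212.97587]
  H  [-0.07270 -0.25614 +1.00000]
B = K⁻¹H; ‖b₁‖=1.569574, ‖b₂‖=1.569574; λ = 2/(‖b₁‖+‖b₂‖) = 0.637116, sign → tz>0 ⇒ λ=+0.637116
r₁ = λ·B[:,0] = (+0.99607,-0.07545,-0.04632); r₂ = λ·B[:,1] = (+0.06697,+0.98432,-0.16319)
r₃ = r₁×r₂ = (+0.05790,+0.15945,+0.98551); SVD([r₁ r₂ r₃]) → R = UVᵀ:
  R  [+0.99607 +0.06697 +0.05790]
  R  [-0.07545 +0.98432 +0.15945]
  R  [-0.04632 -0.16319 +0.98551]
t = (+0.16827, -0.02077, +0.63712) m
tr R = 2.965899; θ = arccos((tr R − 1)/2) = 0.184929 rad = 10.596°
axis k = ((R−Rᵀ)₃₂, (R−Rᵀ)₁₃, (R−Rᵀ)₂₁) / (2 sinθ) = (-0.877327, +0.283401, -0.387275)
rvec = θ·k = (-0.162243, +0.052409, -0.071618)

rvec=(-0.1622, 0.0524, -0.0716) tvec=(0.1683, -0.0208, 0.6371)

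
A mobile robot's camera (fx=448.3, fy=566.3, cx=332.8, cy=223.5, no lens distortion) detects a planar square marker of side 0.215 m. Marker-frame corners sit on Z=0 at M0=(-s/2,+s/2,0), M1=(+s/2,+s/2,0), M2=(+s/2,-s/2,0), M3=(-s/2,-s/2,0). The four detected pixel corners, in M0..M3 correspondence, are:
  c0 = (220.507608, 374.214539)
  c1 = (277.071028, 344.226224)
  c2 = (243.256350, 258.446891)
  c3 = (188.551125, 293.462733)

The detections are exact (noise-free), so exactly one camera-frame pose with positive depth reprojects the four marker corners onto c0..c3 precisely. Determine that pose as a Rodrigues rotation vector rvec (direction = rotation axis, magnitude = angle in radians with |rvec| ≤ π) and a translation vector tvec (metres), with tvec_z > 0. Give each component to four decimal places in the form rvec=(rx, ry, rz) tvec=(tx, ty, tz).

Intrinsics K: fx=448.3, fy=566.3, cx=332.8, cy=223.5
Marker side s = 0.215 m; corners in marker frame (Z=0):
  M0 = (-0.1075, +0.1075, 0)
  M1 = (+0.1075, +0.1075, 0)
  M2 = (+0.1075, -0.1075, 0)
  M3 = (-0.1075, -0.1075, 0)
Detected image corners:
  c0 = (220.507608, 374.214539) px
  c1 = (277.071028, 344.226224) px
  c2 = (243.256350, 258.446891) px
  c3 = (188.551125, 293.462733) px
Planar DLT: solve 8×8 A·h = b for H (H[2,2]=1):
  H  [+194.30238 +154.83833 +231.53214]
  H  [-239.27816 +389.68182 +318.11105]
  H  [-0.27746 +0.00866 +1.00000]
B = K⁻¹H; ‖b₁‖=0.764062, ‖b₂‖=0.764062; λ = 2/(‖b₁‖+‖b₂‖) = 1.308795, sign → tz>0 ⇒ λ=+1.308795
r₁ = λ·B[:,0] = (+0.83683,-0.40969,-0.36313); r₂ = λ·B[:,1] = (+0.44364,+0.89614,+0.01133)
r₃ = r₁×r₂ = (+0.32078,-0.17058,+0.93167); SVD([r₁ r₂ r₃]) → R = UVᵀ:
  R  [+0.83683 +0.44364 +0.32078]
  R  [-0.40969 +0.89614 -0.17058]
  R  [-0.36313 +0.01133 +0.93167]
t = (-0.29565, +0.21866, +1.30879) m
tr R = 2.664638; θ = arccos((tr R − 1)/2) = 0.587518 rad = 33.662°
axis k = ((R−Rᵀ)₃₂, (R−Rᵀ)₁₃, (R−Rᵀ)₂₁) / (2 sinθ) = (+0.164087, +0.616915, -0.769734)
rvec = θ·k = (+0.096404, +0.362449, -0.452233)

rvec=(0.0964, 0.3624, -0.4522) tvec=(-0.2956, 0.2187, 1.3088)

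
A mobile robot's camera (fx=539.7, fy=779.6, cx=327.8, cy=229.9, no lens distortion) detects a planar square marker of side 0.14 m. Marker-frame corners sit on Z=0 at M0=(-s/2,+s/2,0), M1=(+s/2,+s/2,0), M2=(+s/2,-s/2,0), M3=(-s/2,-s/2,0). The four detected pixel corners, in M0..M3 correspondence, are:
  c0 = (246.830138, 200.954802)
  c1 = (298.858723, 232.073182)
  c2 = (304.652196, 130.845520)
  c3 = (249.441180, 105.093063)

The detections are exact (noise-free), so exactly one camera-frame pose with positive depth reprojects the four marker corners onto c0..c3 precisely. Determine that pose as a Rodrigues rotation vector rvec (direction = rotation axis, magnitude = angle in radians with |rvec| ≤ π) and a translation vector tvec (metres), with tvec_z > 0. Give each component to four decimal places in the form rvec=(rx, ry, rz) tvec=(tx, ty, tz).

Intrinsics K: fx=539.7, fy=779.6, cx=327.8, cy=229.9
Marker side s = 0.14 m; corners in marker frame (Z=0):
  M0 = (-0.0700, +0.0700, 0)
  M1 = (+0.0700, +0.0700, 0)
  M2 = (+0.0700, -0.0700, 0)
  M3 = (-0.0700, -0.0700, 0)
Detected image corners:
  c0 = (246.830138, 200.954802) px
  c1 = (298.858723, 232.073182) px
  c2 = (304.652196, 130.845520) px
  c3 = (249.441180, 105.093063) px
Planar DLT: solve 8×8 A·h = b for H (H[2,2]=1):
  H  [+245.22961 +76.16929 +273.95069]
  H  [+120.01150 +767.56767 +168.07111]
  H  [-0.49996 +0.38476 +1.00000]
B = K⁻¹H; ‖b₁‖=0.956779, ‖b₂‖=0.956779; λ = 2/(‖b₁‖+‖b₂‖) = 1.045173, sign → tz>0 ⇒ λ=+1.045173
r₁ = λ·B[:,0] = (+0.79229,+0.31499,-0.52255); r₂ = λ·B[:,1] = (-0.09674,+0.91045,+0.40214)
r₃ = r₁×r₂ = (+0.60243,-0.26806,+0.75182); SVD([r₁ r₂ r₃]) → R = UVᵀ:
  R  [+0.79229 -0.09674 +0.60243]
  R  [+0.31499 +0.91045 -0.26806]
  R  [-0.52255 +0.40214 +0.75182]
t = (-0.10428, -0.08289, +1.04517) m
tr R = 2.454559; θ = arccos((tr R − 1)/2) = 0.756447 rad = 43.341°
axis k = ((R−Rᵀ)₃₂, (R−Rᵀ)₁₃, (R−Rᵀ)₂₁) / (2 sinθ) = (+0.488240, +0.819545, +0.299947)
rvec = θ·k = (+0.369327, +0.619942, +0.226894)

rvec=(0.3693, 0.6199, 0.2269) tvec=(-0.1043, -0.0829, 1.0452)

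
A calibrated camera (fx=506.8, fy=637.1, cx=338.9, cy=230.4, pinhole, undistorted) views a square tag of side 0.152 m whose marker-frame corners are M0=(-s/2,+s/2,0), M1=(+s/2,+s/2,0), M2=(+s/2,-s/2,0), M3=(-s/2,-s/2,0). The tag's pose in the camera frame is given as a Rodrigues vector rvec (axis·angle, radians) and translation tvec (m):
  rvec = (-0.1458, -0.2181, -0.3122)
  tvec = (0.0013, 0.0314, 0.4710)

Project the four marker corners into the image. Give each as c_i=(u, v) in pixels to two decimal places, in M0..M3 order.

Intrinsics K: fx=506.8, fy=637.1, cx=338.9, cy=230.4
Marker side s = 0.152 m; corners in marker frame (Z=0):
  M0 = (-0.0760, +0.0760, 0)
  M1 = (+0.0760, +0.0760, 0)
  M2 = (+0.0760, -0.0760, 0)
  M3 = (-0.0760, -0.0760, 0)
rvec = (-0.1458, -0.2181, -0.3122), |rvec| = θ = 0.40779 rad = 23.365°
Rodrigues: sinθ=0.39658, 1−cosθ=0.08200; R = I + sinθ·[k]× + (1−cosθ)·[k]×²:
    [+0.92848 +0.31930 -0.18966]
    [-0.28794 +0.94145 +0.17537]
    [+0.23455 -0.10822 +0.96606]
t = (0.0013, 0.0314, 0.4710) m
M0: Pc = R·M0+t = (-0.04500, +0.12483, +0.44495); u = 506.8·(-0.04500)/0.44495 + 338.9 = 287.6472, v = 637.1·(+0.12483)/0.44495 + 230.4 = 409.1431
M1: Pc = R·M1+t = (+0.09613, +0.08107, +0.48060); u = 506.8·(+0.09613)/0.48060 + 338.9 = 440.2716, v = 637.1·(+0.08107)/0.48060 + 230.4 = 337.8652
M2: Pc = R·M2+t = (+0.04760, -0.06203, +0.49705); u = 506.8·(+0.04760)/0.49705 + 338.9 = 387.4315, v = 637.1·(-0.06203)/0.49705 + 230.4 = 150.8873
M3: Pc = R·M3+t = (-0.09353, -0.01827, +0.46140); u = 506.8·(-0.09353)/0.46140 + 338.9 = 236.1652, v = 637.1·(-0.01827)/0.46140 + 230.4 = 205.1766

c0=(287.65, 409.14) c1=(440.27, 337.87) c2=(387.43, 150.89) c3=(236.17, 205.18)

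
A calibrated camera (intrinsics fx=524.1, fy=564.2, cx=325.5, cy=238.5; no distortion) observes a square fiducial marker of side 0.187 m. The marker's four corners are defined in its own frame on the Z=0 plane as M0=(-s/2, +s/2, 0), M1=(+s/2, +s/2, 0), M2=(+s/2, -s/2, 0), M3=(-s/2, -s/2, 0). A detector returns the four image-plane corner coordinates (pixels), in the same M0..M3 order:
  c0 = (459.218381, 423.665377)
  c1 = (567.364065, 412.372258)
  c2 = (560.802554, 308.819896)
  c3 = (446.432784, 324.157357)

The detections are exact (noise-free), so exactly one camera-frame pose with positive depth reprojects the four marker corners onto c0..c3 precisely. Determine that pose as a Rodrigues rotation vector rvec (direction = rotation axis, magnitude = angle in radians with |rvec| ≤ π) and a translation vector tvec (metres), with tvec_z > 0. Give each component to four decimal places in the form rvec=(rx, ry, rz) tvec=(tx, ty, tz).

rvec=(0.3039, 0.1331, -0.1739) tvec=(0.3159, 0.2100, 0.9088)

Intrinsics K: fx=524.1, fy=564.2, cx=325.5, cy=238.5
Marker side s = 0.187 m; corners in marker frame (Z=0):
  M0 = (-0.0935, +0.0935, 0)
  M1 = (+0.0935, +0.0935, 0)
  M2 = (+0.0935, -0.0935, 0)
  M3 = (-0.0935, -0.0935, 0)
Detected image corners:
  c0 = (459.218381, 423.665377) px
  c1 = (567.364065, 412.372258) px
  c2 = (560.802554, 308.819896) px
  c3 = (446.432784, 324.157357) px
Planar DLT: solve 8×8 A·h = b for H (H[2,2]=1):
  H  [+507.10846 +211.70297 +507.70279]
  H  [-133.98962 +658.12275 +368.85157]
  H  [-0.17182 +0.31410 +1.00000]
B = K⁻¹H; ‖b₁‖=1.100365, ‖b₂‖=1.100365; λ = 2/(‖b₁‖+‖b₂‖) = 0.908789, sign → tz>0 ⇒ λ=+0.908789
r₁ = λ·B[:,0] = (+0.97631,-0.14982,-0.15615); r₂ = λ·B[:,1] = (+0.18981,+0.93941,+0.28545)
r₃ = r₁×r₂ = (+0.10392,-0.30833,+0.94559); SVD([r₁ r₂ r₃]) → R = UVᵀ:
  R  [+0.97631 +0.18981 +0.10392]
  R  [-0.14982 +0.93941 -0.30833]
  R  [-0.15615 +0.28545 +0.94559]
t = (+0.31594, +0.20996, +0.90879) m
tr R = 2.861302; θ = arccos((tr R − 1)/2) = 0.374608 rad = 21.463°
axis k = ((R−Rᵀ)₃₂, (R−Rᵀ)₁₃, (R−Rᵀ)₂₁) / (2 sinθ) = (+0.811373, +0.355382, -0.464087)
rvec = θ·k = (+0.303947, +0.133129, -0.173851)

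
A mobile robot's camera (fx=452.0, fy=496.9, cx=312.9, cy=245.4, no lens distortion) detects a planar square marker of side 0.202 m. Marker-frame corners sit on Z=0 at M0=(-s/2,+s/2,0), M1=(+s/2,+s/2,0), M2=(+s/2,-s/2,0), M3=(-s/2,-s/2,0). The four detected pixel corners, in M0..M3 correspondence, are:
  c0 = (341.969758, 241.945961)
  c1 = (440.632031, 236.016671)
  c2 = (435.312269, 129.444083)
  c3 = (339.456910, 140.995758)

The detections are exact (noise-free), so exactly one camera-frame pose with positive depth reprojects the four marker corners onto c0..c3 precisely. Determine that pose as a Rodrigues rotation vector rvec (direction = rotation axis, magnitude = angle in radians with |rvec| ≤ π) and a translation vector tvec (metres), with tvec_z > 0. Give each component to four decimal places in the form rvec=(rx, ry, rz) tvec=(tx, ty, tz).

rvec=(-0.1215, 0.2705, -0.0360) tvec=(0.1571, -0.1121, 0.9462)

Intrinsics K: fx=452.0, fy=496.9, cx=312.9, cy=245.4
Marker side s = 0.202 m; corners in marker frame (Z=0):
  M0 = (-0.1010, +0.1010, 0)
  M1 = (+0.1010, +0.1010, 0)
  M2 = (+0.1010, -0.1010, 0)
  M3 = (-0.1010, -0.1010, 0)
Detected image corners:
  c0 = (341.969758, 241.945961) px
  c1 = (440.632031, 236.016671) px
  c2 = (435.312269, 129.444083) px
  c3 = (339.456910, 140.995758) px
Planar DLT: solve 8×8 A·h = b for H (H[2,2]=1):
  H  [+372.63038 -32.05547 +387.94474]
  H  [-95.71823 +488.65059 +186.53421]
  H  [-0.27933 -0.13162 +1.00000]
B = K⁻¹H; ‖b₁‖=1.056826, ‖b₂‖=1.056826; λ = 2/(‖b₁‖+‖b₂‖) = 0.946230, sign → tz>0 ⇒ λ=+0.946230
r₁ = λ·B[:,0] = (+0.96305,-0.05174,-0.26431); r₂ = λ·B[:,1] = (+0.01911,+0.99203,-0.12455)
r₃ = r₁×r₂ = (+0.26865,+0.11489,+0.95636); SVD([r₁ r₂ r₃]) → R = UVᵀ:
  R  [+0.96305 +0.01911 +0.26865]
  R  [-0.05174 +0.99203 +0.11489]
  R  [-0.26431 -0.12455 +0.95636]
t = (+0.15710, -0.11210, +0.94623) m
tr R = 2.911438; θ = arccos((tr R − 1)/2) = 0.298702 rad = 17.114°
axis k = ((R−Rᵀ)₃₂, (R−Rᵀ)₁₃, (R−Rᵀ)₂₁) / (2 sinθ) = (-0.406824, +0.905540, -0.120381)
rvec = θ·k = (-0.121519, +0.270487, -0.035958)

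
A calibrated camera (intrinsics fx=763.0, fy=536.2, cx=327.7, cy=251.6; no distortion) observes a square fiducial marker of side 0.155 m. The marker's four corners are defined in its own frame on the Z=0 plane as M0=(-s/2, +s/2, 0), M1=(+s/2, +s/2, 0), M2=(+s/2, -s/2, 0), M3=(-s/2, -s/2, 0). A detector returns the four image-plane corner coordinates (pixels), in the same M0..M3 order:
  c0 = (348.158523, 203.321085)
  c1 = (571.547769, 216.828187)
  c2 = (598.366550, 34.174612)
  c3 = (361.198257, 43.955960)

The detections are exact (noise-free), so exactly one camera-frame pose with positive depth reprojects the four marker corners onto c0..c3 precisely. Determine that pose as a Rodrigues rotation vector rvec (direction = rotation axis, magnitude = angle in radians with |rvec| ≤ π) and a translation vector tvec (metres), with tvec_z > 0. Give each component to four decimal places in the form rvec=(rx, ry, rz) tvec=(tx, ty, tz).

rvec=(0.1401, 0.4654, 0.0889) tvec=(0.0877, -0.1165, 0.4996)

Intrinsics K: fx=763.0, fy=536.2, cx=327.7, cy=251.6
Marker side s = 0.155 m; corners in marker frame (Z=0):
  M0 = (-0.0775, +0.0775, 0)
  M1 = (+0.0775, +0.0775, 0)
  M2 = (+0.0775, -0.0775, 0)
  M3 = (-0.0775, -0.0775, 0)
Detected image corners:
  c0 = (348.158523, 203.321085) px
  c1 = (571.547769, 216.828187) px
  c2 = (598.366550, 34.174612) px
  c3 = (361.198257, 43.955960) px
Planar DLT: solve 8×8 A·h = b for H (H[2,2]=1):
  H  [+1070.23768 +19.97049 +461.70852]
  H  [-96.04516 +1136.73201 +126.55864]
  H  [-0.88197 +0.30971 +1.00000]
B = K⁻¹H; ‖b₁‖=2.001646, ‖b₂‖=2.001646; λ = 2/(‖b₁‖+‖b₂‖) = 0.499589, sign → tz>0 ⇒ λ=+0.499589
r₁ = λ·B[:,0] = (+0.89000,+0.11726,-0.44062); r₂ = λ·B[:,1] = (-0.05338,+0.98651,+0.15473)
r₃ = r₁×r₂ = (+0.45282,-0.11419,+0.88426); SVD([r₁ r₂ r₃]) → R = UVᵀ:
  R  [+0.89000 -0.05338 +0.45282]
  R  [+0.11726 +0.98651 -0.11419]
  R  [-0.44062 +0.15473 +0.88426]
t = (+0.08774, -0.11650, +0.49959) m
tr R = 2.760772; θ = arccos((tr R − 1)/2) = 0.494121 rad = 28.311°
axis k = ((R−Rᵀ)₃₂, (R−Rᵀ)₁₃, (R−Rᵀ)₂₁) / (2 sinθ) = (+0.283514, +0.941941, +0.179905)
rvec = θ·k = (+0.140090, +0.465433, +0.088895)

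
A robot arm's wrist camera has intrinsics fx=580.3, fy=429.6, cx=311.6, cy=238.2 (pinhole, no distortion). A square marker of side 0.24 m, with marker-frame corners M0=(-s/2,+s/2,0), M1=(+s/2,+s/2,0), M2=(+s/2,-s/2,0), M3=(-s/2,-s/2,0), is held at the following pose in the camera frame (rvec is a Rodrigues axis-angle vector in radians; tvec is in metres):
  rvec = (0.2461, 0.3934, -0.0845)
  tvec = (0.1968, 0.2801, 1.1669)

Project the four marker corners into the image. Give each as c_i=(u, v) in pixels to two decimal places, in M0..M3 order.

c0=(359.24, 376.83) c1=(474.92, 385.08) c2=(466.42, 301.06) c3=(346.24, 299.05)

Intrinsics K: fx=580.3, fy=429.6, cx=311.6, cy=238.2
Marker side s = 0.24 m; corners in marker frame (Z=0):
  M0 = (-0.1200, +0.1200, 0)
  M1 = (+0.1200, +0.1200, 0)
  M2 = (+0.1200, -0.1200, 0)
  M3 = (-0.1200, -0.1200, 0)
rvec = (0.2461, 0.3934, -0.0845), |rvec| = θ = 0.47167 rad = 27.024°
Rodrigues: sinθ=0.45437, 1−cosθ=0.10919; R = I + sinθ·[k]× + (1−cosθ)·[k]×²:
    [+0.92054 +0.12892 +0.36877]
    [-0.03388 +0.96677 -0.25339]
    [-0.38918 +0.22076 +0.89432]
t = (0.1968, 0.2801, 1.1669) m
M0: Pc = R·M0+t = (+0.10181, +0.40018, +1.24009); u = 580.3·(+0.10181)/1.24009 + 311.6 = 359.2399, v = 429.6·(+0.40018)/1.24009 + 238.2 = 376.8321
M1: Pc = R·M1+t = (+0.32273, +0.39205, +1.14669); u = 580.3·(+0.32273)/1.14669 + 311.6 = 474.9249, v = 429.6·(+0.39205)/1.14669 + 238.2 = 385.0777
M2: Pc = R·M2+t = (+0.29179, +0.16002, +1.09371); u = 580.3·(+0.29179)/1.09371 + 311.6 = 466.4205, v = 429.6·(+0.16002)/1.09371 + 238.2 = 301.0552
M3: Pc = R·M3+t = (+0.07087, +0.16815, +1.18711); u = 580.3·(+0.07087)/1.18711 + 311.6 = 346.2413, v = 429.6·(+0.16815)/1.18711 + 238.2 = 299.0527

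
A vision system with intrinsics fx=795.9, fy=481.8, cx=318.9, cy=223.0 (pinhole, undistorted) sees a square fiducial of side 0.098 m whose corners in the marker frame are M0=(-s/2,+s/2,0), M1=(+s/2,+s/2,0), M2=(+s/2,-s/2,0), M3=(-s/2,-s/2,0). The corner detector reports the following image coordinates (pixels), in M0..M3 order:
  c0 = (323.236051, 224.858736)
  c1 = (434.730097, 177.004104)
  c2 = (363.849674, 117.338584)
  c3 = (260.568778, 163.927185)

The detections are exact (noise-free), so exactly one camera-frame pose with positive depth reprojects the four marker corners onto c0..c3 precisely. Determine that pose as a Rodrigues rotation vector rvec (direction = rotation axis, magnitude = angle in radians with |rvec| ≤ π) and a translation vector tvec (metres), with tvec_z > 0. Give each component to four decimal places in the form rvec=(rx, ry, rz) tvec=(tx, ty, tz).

Intrinsics K: fx=795.9, fy=481.8, cx=318.9, cy=223.0
Marker side s = 0.098 m; corners in marker frame (Z=0):
  M0 = (-0.0490, +0.0490, 0)
  M1 = (+0.0490, +0.0490, 0)
  M2 = (+0.0490, -0.0490, 0)
  M3 = (-0.0490, -0.0490, 0)
Detected image corners:
  c0 = (323.236051, 224.858736) px
  c1 = (434.730097, 177.004104) px
  c2 = (363.849674, 117.338584) px
  c3 = (260.568778, 163.927185) px
Planar DLT: solve 8×8 A·h = b for H (H[2,2]=1):
  H  [+1002.27537 +468.47002 +343.88864]
  H  [-527.24739 +510.44049 +170.18326]
  H  [-0.26694 -0.61444 +1.00000]
B = K⁻¹H; ‖b₁‖=1.697149, ‖b₂‖=1.697149; λ = 2/(‖b₁‖+‖b₂‖) = 0.589223, sign → tz>0 ⇒ λ=+0.589223
r₁ = λ·B[:,0] = (+0.80503,-0.57200,-0.15729); r₂ = λ·B[:,1] = (+0.49188,+0.79182,-0.36204)
r₃ = r₁×r₂ = (+0.33163,+0.21409,+0.91880); SVD([r₁ r₂ r₃]) → R = UVᵀ:
  R  [+0.80503 +0.49188 +0.33163]
  R  [-0.57200 +0.79182 +0.21409]
  R  [-0.15729 -0.36204 +0.91880]
t = (+0.01850, -0.06459, +0.58922) m
tr R = 2.515645; θ = arccos((tr R − 1)/2) = 0.710827 rad = 40.727°
axis k = ((R−Rᵀ)₃₂, (R−Rᵀ)₁₃, (R−Rᵀ)₂₁) / (2 sinθ) = (-0.441505, +0.374674, -0.815287)
rvec = θ·k = (-0.313833, +0.266328, -0.579528)

rvec=(-0.3138, 0.2663, -0.5795) tvec=(0.0185, -0.0646, 0.5892)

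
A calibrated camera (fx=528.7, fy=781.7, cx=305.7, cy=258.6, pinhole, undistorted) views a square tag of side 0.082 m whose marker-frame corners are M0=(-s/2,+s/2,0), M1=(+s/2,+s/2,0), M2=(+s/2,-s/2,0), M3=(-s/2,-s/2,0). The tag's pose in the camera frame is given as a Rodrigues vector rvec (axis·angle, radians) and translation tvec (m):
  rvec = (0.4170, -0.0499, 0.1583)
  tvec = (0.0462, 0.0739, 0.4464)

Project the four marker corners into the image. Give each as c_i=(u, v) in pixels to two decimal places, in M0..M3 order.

Intrinsics K: fx=528.7, fy=781.7, cx=305.7, cy=258.6
Marker side s = 0.082 m; corners in marker frame (Z=0):
  M0 = (-0.0410, +0.0410, 0)
  M1 = (+0.0410, +0.0410, 0)
  M2 = (+0.0410, -0.0410, 0)
  M3 = (-0.0410, -0.0410, 0)
rvec = (0.4170, -0.0499, 0.1583), |rvec| = θ = 0.44882 rad = 25.715°
Rodrigues: sinθ=0.43390, 1−cosθ=0.09904; R = I + sinθ·[k]× + (1−cosθ)·[k]×²:
    [+0.98646 -0.16327 -0.01579]
    [+0.14281 +0.90218 -0.40702]
    [+0.08070 +0.39926 +0.91328]
t = (0.0462, 0.0739, 0.4464) m
M0: Pc = R·M0+t = (-0.00094, +0.10503, +0.45946); u = 528.7·(-0.00094)/0.45946 + 305.7 = 304.6198, v = 781.7·(+0.10503)/0.45946 + 258.6 = 437.2995
M1: Pc = R·M1+t = (+0.07995, +0.11674, +0.46608); u = 528.7·(+0.07995)/0.46608 + 305.7 = 396.3927, v = 781.7·(+0.11674)/0.46608 + 258.6 = 454.4027
M2: Pc = R·M2+t = (+0.09334, +0.04277, +0.43334); u = 528.7·(+0.09334)/0.43334 + 305.7 = 419.5789, v = 781.7·(+0.04277)/0.43334 + 258.6 = 335.7448
M3: Pc = R·M3+t = (+0.01245, +0.03106, +0.42672); u = 528.7·(+0.01245)/0.42672 + 305.7 = 321.1245, v = 781.7·(+0.03106)/0.42672 + 258.6 = 315.4893

c0=(304.62, 437.30) c1=(396.39, 454.40) c2=(419.58, 335.74) c3=(321.12, 315.49)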